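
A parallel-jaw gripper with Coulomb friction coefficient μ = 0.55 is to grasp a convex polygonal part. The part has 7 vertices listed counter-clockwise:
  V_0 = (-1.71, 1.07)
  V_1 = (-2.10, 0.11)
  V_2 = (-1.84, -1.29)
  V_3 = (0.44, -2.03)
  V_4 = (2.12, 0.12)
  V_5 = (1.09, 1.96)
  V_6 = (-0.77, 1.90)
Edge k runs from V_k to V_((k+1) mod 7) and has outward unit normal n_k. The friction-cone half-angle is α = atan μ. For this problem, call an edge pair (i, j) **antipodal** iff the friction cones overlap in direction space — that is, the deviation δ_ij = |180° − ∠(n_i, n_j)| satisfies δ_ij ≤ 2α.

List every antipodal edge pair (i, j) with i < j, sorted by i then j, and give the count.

α = atan 0.55 = 28.81°;  2α = 57.62°
n_0 = (-0.9265, +0.3764)
n_1 = (-0.9832, -0.1826)
n_2 = (-0.3087, -0.9512)
n_3 = (+0.7880, -0.6157)
n_4 = (+0.8726, +0.4885)
n_5 = (-0.0322, +0.9995)
n_6 = (-0.6619, +0.7496)
  (0,1): δ = 147.37°  ·
  (0,2): δ = 85.87°  ·
  (0,3): δ = 15.89°  ✓
  (0,4): δ = 51.35°  ✓
  (0,5): δ = 113.96°  ·
  (0,6): δ = 153.55°  ·
  (1,2): δ = 118.50°  ·
  (1,3): δ = 48.52°  ✓
  (1,4): δ = 18.72°  ✓
  (1,5): δ = 81.33°  ·
  (1,6): δ = 120.92°  ·
  (2,3): δ = 110.02°  ·
  (2,4): δ = 42.78°  ✓
  (2,5): δ = 19.83°  ✓
  (2,6): δ = 59.43°  ·
  (3,4): δ = 112.76°  ·
  (3,5): δ = 50.15°  ✓
  (3,6): δ = 10.55°  ✓
  (4,5): δ = 117.39°  ·
  (4,6): δ = 77.80°  ·
  (5,6): δ = 140.40°  ·
antipodal pairs: 8

count = 8; pairs: (0,3), (0,4), (1,3), (1,4), (2,4), (2,5), (3,5), (3,6)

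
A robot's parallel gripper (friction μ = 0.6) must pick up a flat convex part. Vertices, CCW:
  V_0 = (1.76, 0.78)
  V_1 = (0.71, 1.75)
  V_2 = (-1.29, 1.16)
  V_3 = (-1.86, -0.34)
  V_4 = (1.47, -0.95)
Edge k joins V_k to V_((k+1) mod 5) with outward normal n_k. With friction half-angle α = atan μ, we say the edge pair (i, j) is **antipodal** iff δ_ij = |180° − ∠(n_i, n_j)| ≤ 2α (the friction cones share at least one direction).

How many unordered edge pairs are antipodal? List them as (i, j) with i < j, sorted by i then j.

count = 3; pairs: (0,3), (1,3), (2,4)

α = atan 0.6 = 30.96°;  2α = 61.93°
n_0 = (+0.6786, +0.7345)
n_1 = (-0.2829, +0.9591)
n_2 = (-0.9348, +0.3552)
n_3 = (-0.1802, -0.9836)
n_4 = (+0.9862, -0.1653)
  (0,1): δ = 120.83°  ·
  (0,2): δ = 68.07°  ·
  (0,3): δ = 32.35°  ✓
  (0,4): δ = 123.22°  ·
  (1,2): δ = 127.24°  ·
  (1,3): δ = 26.82°  ✓
  (1,4): δ = 64.05°  ·
  (2,3): δ = 79.57°  ·
  (2,4): δ = 11.29°  ✓
  (3,4): δ = 89.14°  ·
antipodal pairs: 3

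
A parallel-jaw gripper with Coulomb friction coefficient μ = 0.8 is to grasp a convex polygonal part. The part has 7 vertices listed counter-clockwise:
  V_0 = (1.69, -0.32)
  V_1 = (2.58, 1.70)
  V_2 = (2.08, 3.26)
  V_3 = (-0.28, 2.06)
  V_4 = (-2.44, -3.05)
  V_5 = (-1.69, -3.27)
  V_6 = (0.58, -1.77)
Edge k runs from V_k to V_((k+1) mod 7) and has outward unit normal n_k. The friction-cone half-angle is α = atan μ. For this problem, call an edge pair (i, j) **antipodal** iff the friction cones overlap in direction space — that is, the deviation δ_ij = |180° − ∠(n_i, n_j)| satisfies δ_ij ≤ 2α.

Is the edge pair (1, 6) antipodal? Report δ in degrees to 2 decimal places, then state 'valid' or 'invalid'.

α = atan 0.8 = 38.66°;  2α = 77.32°
edge 1: e_1 = (-0.50, +1.56);  n_1 = (+0.9523, +0.3052)
edge 6: e_6 = (+1.11, +1.45);  n_6 = (+0.7940, -0.6079)
∠(n_1, n_6) = 55.21°
δ = |180° − 55.21°| = 124.79°
124.79° > 2α = 77.32°  →  invalid

δ = 124.79°, invalid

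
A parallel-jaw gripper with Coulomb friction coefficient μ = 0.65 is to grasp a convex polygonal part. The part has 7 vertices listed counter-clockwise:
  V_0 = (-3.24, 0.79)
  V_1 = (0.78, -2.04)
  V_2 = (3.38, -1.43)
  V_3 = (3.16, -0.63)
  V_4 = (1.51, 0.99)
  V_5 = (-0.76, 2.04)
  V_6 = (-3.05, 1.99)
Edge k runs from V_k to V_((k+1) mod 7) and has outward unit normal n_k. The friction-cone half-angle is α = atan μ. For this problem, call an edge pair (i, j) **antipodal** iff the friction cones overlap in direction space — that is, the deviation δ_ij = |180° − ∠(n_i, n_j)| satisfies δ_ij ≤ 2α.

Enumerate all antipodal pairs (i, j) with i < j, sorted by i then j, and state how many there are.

α = atan 0.65 = 33.02°;  2α = 66.05°
n_0 = (-0.5756, -0.8177)
n_1 = (+0.2284, -0.9736)
n_2 = (+0.9642, +0.2652)
n_3 = (+0.7006, +0.7136)
n_4 = (+0.4198, +0.9076)
n_5 = (-0.0218, +0.9998)
n_6 = (-0.9877, +0.1564)
  (0,1): δ = 131.65°  ·
  (0,2): δ = 39.48°  ✓
  (0,3): δ = 9.33°  ✓
  (0,4): δ = 10.32°  ✓
  (0,5): δ = 36.40°  ✓
  (0,6): δ = 116.15°  ·
  (1,2): δ = 87.83°  ·
  (1,3): δ = 57.68°  ✓
  (1,4): δ = 38.03°  ✓
  (1,5): δ = 11.95°  ✓
  (1,6): δ = 67.80°  ·
  (2,3): δ = 149.85°  ·
  (2,4): δ = 130.20°  ·
  (2,5): δ = 104.13°  ·
  (2,6): δ = 24.37°  ✓
  (3,4): δ = 160.35°  ·
  (3,5): δ = 134.27°  ·
  (3,6): δ = 54.52°  ✓
  (4,5): δ = 153.93°  ·
  (4,6): δ = 74.17°  ·
  (5,6): δ = 100.25°  ·
antipodal pairs: 9

count = 9; pairs: (0,2), (0,3), (0,4), (0,5), (1,3), (1,4), (1,5), (2,6), (3,6)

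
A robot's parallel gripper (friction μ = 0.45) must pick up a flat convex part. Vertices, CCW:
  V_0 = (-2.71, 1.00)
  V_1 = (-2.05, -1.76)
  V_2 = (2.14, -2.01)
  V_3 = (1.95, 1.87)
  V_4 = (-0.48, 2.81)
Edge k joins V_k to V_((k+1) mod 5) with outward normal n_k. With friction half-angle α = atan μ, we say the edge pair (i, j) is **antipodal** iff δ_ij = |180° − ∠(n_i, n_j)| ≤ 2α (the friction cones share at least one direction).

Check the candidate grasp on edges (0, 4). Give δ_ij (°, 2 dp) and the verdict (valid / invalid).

δ = 115.62°, invalid

α = atan 0.45 = 24.23°;  2α = 48.46°
edge 0: e_0 = (+0.66, -2.76);  n_0 = (-0.9726, -0.2326)
edge 4: e_4 = (-2.23, -1.81);  n_4 = (-0.6302, +0.7764)
∠(n_0, n_4) = 64.38°
δ = |180° − 64.38°| = 115.62°
115.62° > 2α = 48.46°  →  invalid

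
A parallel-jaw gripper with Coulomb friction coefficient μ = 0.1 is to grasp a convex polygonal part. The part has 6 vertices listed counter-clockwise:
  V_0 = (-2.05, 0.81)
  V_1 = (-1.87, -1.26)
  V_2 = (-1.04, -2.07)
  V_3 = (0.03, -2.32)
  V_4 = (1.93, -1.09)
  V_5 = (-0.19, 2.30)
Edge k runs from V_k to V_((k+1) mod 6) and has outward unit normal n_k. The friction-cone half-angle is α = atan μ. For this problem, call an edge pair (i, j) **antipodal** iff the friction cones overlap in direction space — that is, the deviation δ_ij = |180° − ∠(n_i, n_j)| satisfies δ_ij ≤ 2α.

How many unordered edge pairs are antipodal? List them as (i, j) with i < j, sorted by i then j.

count = 1; pairs: (3,5)

α = atan 0.1 = 5.71°;  2α = 11.42°
n_0 = (-0.9962, -0.0866)
n_1 = (-0.6984, -0.7157)
n_2 = (-0.2275, -0.9738)
n_3 = (+0.5434, -0.8395)
n_4 = (+0.8479, +0.5302)
n_5 = (-0.6252, +0.7805)
  (0,1): δ = 139.27°  ·
  (0,2): δ = 108.12°  ·
  (0,3): δ = 62.05°  ·
  (0,4): δ = 27.05°  ·
  (0,5): δ = 123.73°  ·
  (1,2): δ = 148.85°  ·
  (1,3): δ = 102.78°  ·
  (1,4): δ = 13.68°  ·
  (1,5): δ = 83.00°  ·
  (2,3): δ = 133.93°  ·
  (2,4): δ = 44.83°  ·
  (2,5): δ = 51.85°  ·
  (3,4): δ = 90.90°  ·
  (3,5): δ = 5.78°  ✓
  (4,5): δ = 83.32°  ·
antipodal pairs: 1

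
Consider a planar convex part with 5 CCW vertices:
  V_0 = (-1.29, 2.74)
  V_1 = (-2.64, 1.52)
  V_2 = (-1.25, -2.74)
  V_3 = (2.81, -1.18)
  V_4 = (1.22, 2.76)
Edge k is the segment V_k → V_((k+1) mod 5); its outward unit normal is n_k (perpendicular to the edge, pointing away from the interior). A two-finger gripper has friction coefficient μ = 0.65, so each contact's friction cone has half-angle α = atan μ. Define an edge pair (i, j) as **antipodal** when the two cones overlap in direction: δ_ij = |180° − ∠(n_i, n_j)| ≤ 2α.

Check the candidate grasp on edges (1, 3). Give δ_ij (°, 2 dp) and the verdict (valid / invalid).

δ = 3.91°, valid

α = atan 0.65 = 33.02°;  2α = 66.05°
edge 1: e_1 = (+1.39, -4.26);  n_1 = (-0.9507, -0.3102)
edge 3: e_3 = (-1.59, +3.94);  n_3 = (+0.9273, +0.3742)
∠(n_1, n_3) = 176.09°
δ = |180° − 176.09°| = 3.91°
3.91° ≤ 2α = 66.05°  →  valid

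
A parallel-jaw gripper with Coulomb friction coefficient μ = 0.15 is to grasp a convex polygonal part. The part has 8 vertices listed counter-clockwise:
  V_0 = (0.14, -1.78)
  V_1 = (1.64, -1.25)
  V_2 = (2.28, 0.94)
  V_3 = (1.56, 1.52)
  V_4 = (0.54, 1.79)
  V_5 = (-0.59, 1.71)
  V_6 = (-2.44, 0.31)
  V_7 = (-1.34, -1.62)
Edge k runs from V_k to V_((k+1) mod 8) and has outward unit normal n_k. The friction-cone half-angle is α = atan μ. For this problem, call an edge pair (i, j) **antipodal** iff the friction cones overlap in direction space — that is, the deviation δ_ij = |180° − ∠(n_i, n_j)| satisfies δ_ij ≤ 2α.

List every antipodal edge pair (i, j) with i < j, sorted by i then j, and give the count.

α = atan 0.15 = 8.53°;  2α = 17.06°
n_0 = (+0.3331, -0.9429)
n_1 = (+0.9599, -0.2805)
n_2 = (+0.6273, +0.7788)
n_3 = (+0.2559, +0.9667)
n_4 = (-0.0706, +0.9975)
n_5 = (-0.6034, +0.7974)
n_6 = (-0.8688, -0.4952)
n_7 = (-0.1075, -0.9942)
  (0,1): δ = 125.75°  ·
  (0,2): δ = 58.31°  ·
  (0,3): δ = 34.29°  ·
  (0,4): δ = 15.41°  ✓
  (0,5): δ = 17.66°  ·
  (0,6): δ = 100.22°  ·
  (0,7): δ = 154.37°  ·
  (1,2): δ = 112.56°  ·
  (1,3): δ = 88.54°  ·
  (1,4): δ = 69.66°  ·
  (1,5): δ = 36.59°  ·
  (1,6): δ = 45.97°  ·
  (1,7): δ = 100.12°  ·
  (2,3): δ = 155.97°  ·
  (2,4): δ = 137.10°  ·
  (2,5): δ = 104.03°  ·
  (2,6): δ = 21.47°  ·
  (2,7): δ = 32.68°  ·
  (3,4): δ = 161.12°  ·
  (3,5): δ = 128.06°  ·
  (3,6): δ = 45.49°  ·
  (3,7): δ = 8.66°  ✓
  (4,5): δ = 146.93°  ·
  (4,6): δ = 64.37°  ·
  (4,7): δ = 10.22°  ✓
  (5,6): δ = 97.44°  ·
  (5,7): δ = 43.29°  ·
  (6,7): δ = 125.85°  ·
antipodal pairs: 3

count = 3; pairs: (0,4), (3,7), (4,7)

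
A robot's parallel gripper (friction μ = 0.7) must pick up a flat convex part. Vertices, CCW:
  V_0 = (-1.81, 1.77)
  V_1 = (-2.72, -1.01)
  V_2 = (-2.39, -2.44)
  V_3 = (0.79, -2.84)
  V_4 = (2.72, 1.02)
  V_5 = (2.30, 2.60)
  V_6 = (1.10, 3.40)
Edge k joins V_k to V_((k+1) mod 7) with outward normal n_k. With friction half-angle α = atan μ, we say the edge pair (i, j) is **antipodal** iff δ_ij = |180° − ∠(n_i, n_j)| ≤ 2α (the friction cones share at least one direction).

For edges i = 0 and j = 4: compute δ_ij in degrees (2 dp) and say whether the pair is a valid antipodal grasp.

α = atan 0.7 = 34.99°;  2α = 69.98°
edge 0: e_0 = (-0.91, -2.78);  n_0 = (-0.9504, +0.3111)
edge 4: e_4 = (-0.42, +1.58);  n_4 = (+0.9664, +0.2569)
∠(n_0, n_4) = 146.99°
δ = |180° − 146.99°| = 33.01°
33.01° ≤ 2α = 69.98°  →  valid

δ = 33.01°, valid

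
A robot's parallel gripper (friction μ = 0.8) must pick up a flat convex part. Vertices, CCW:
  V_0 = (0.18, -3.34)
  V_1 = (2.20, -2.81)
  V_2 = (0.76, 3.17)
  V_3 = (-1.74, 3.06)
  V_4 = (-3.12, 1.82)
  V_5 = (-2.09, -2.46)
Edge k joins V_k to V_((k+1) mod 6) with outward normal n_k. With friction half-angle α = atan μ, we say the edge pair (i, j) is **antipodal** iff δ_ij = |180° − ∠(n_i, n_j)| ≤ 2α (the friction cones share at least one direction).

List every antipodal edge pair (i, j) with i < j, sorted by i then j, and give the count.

count = 7; pairs: (0,2), (0,3), (1,3), (1,4), (1,5), (2,5), (3,5)

α = atan 0.8 = 38.66°;  2α = 77.32°
n_0 = (+0.2538, -0.9673)
n_1 = (+0.9722, +0.2341)
n_2 = (-0.0440, +0.9990)
n_3 = (-0.6684, +0.7438)
n_4 = (-0.9722, -0.2340)
n_5 = (-0.3615, -0.9324)
  (0,1): δ = 91.16°  ·
  (0,2): δ = 12.18°  ✓
  (0,3): δ = 27.24°  ✓
  (0,4): δ = 88.83°  ·
  (0,5): δ = 144.11°  ·
  (1,2): δ = 101.02°  ·
  (1,3): δ = 61.60°  ✓
  (1,4): δ = 0.01°  ✓
  (1,5): δ = 55.27°  ✓
  (2,3): δ = 140.58°  ·
  (2,4): δ = 78.99°  ·
  (2,5): δ = 23.71°  ✓
  (3,4): δ = 118.41°  ·
  (3,5): δ = 63.13°  ✓
  (4,5): δ = 124.72°  ·
antipodal pairs: 7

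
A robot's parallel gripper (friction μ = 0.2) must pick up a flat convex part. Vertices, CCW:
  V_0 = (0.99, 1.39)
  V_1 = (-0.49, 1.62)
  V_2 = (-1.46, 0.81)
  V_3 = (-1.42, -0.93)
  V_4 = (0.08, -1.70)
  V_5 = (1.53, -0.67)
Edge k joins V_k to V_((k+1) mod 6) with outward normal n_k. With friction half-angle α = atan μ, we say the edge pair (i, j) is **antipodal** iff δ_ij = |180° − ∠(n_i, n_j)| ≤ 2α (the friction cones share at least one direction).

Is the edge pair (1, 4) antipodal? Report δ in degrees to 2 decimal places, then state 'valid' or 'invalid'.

δ = 4.48°, valid

α = atan 0.2 = 11.31°;  2α = 22.62°
edge 1: e_1 = (-0.97, -0.81);  n_1 = (-0.6410, +0.7676)
edge 4: e_4 = (+1.45, +1.03);  n_4 = (+0.5791, -0.8153)
∠(n_1, n_4) = 175.52°
δ = |180° − 175.52°| = 4.48°
4.48° ≤ 2α = 22.62°  →  valid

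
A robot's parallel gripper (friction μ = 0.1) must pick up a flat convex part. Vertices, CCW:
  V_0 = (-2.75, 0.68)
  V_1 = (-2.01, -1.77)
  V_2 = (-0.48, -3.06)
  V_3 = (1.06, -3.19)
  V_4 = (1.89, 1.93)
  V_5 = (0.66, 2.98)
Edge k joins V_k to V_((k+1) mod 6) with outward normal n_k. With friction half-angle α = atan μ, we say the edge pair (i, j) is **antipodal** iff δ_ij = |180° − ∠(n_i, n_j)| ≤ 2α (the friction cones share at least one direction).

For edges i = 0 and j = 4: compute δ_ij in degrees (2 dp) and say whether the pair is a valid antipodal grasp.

α = atan 0.1 = 5.71°;  2α = 11.42°
edge 0: e_0 = (+0.74, -2.45);  n_0 = (-0.9573, -0.2891)
edge 4: e_4 = (-1.23, +1.05);  n_4 = (+0.6493, +0.7606)
∠(n_0, n_4) = 147.29°
δ = |180° − 147.29°| = 32.71°
32.71° > 2α = 11.42°  →  invalid

δ = 32.71°, invalid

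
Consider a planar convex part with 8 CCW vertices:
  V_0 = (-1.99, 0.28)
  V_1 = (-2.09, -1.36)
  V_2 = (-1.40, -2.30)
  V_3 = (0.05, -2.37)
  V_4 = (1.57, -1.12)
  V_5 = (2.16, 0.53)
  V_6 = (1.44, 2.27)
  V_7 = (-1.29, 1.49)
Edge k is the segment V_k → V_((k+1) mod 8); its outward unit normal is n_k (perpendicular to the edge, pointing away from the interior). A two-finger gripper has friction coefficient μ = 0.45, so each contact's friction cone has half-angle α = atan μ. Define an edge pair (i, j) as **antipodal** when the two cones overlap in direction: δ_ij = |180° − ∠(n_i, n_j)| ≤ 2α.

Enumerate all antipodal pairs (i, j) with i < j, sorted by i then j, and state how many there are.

α = atan 0.45 = 24.23°;  2α = 48.46°
n_0 = (-0.9981, +0.0609)
n_1 = (-0.8061, -0.5917)
n_2 = (-0.0482, -0.9988)
n_3 = (+0.6352, -0.7724)
n_4 = (+0.9416, -0.3367)
n_5 = (+0.9240, +0.3824)
n_6 = (-0.2747, +0.9615)
n_7 = (-0.8656, +0.5008)
  (0,1): δ = 140.23°  ·
  (0,2): δ = 89.27°  ·
  (0,3): δ = 47.08°  ✓
  (0,4): δ = 16.19°  ✓
  (0,5): δ = 25.97°  ✓
  (0,6): δ = 109.43°  ·
  (0,7): δ = 153.44°  ·
  (1,2): δ = 129.04°  ·
  (1,3): δ = 86.85°  ·
  (1,4): δ = 55.96°  ·
  (1,5): δ = 13.80°  ✓
  (1,6): δ = 69.67°  ·
  (1,7): δ = 113.67°  ·
  (2,3): δ = 137.80°  ·
  (2,4): δ = 106.91°  ·
  (2,5): δ = 64.76°  ·
  (2,6): δ = 18.71°  ✓
  (2,7): δ = 62.71°  ·
  (3,4): δ = 149.11°  ·
  (3,5): δ = 106.95°  ·
  (3,6): δ = 23.49°  ✓
  (3,7): δ = 20.52°  ✓
  (4,5): δ = 137.84°  ·
  (4,6): δ = 54.38°  ·
  (4,7): δ = 10.37°  ✓
  (5,6): δ = 96.53°  ·
  (5,7): δ = 52.53°  ·
  (6,7): δ = 136.00°  ·
antipodal pairs: 8

count = 8; pairs: (0,3), (0,4), (0,5), (1,5), (2,6), (3,6), (3,7), (4,7)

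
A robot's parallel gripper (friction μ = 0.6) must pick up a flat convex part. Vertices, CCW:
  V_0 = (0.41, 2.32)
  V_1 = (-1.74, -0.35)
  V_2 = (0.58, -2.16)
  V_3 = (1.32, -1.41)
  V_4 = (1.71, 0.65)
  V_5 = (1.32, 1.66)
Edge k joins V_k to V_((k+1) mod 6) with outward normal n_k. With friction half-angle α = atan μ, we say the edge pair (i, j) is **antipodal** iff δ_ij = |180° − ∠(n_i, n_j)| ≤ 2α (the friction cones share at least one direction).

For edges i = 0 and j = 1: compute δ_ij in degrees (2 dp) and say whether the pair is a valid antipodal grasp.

α = atan 0.6 = 30.96°;  2α = 61.93°
edge 0: e_0 = (-2.15, -2.67);  n_0 = (-0.7789, +0.6272)
edge 1: e_1 = (+2.32, -1.81);  n_1 = (-0.6151, -0.7884)
∠(n_0, n_1) = 90.88°
δ = |180° − 90.88°| = 89.12°
89.12° > 2α = 61.93°  →  invalid

δ = 89.12°, invalid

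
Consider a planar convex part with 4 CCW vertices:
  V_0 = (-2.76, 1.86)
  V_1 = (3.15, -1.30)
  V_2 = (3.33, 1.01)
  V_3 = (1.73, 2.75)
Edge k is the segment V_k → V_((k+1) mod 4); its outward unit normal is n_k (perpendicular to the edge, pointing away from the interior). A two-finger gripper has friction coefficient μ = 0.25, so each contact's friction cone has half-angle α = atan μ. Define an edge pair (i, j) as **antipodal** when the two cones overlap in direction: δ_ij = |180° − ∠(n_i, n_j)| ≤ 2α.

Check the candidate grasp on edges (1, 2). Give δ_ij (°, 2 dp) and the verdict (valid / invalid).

α = atan 0.25 = 14.04°;  2α = 28.07°
edge 1: e_1 = (+0.18, +2.31);  n_1 = (+0.9970, -0.0777)
edge 2: e_2 = (-1.60, +1.74);  n_2 = (+0.7361, +0.6769)
∠(n_1, n_2) = 47.06°
δ = |180° − 47.06°| = 132.94°
132.94° > 2α = 28.07°  →  invalid

δ = 132.94°, invalid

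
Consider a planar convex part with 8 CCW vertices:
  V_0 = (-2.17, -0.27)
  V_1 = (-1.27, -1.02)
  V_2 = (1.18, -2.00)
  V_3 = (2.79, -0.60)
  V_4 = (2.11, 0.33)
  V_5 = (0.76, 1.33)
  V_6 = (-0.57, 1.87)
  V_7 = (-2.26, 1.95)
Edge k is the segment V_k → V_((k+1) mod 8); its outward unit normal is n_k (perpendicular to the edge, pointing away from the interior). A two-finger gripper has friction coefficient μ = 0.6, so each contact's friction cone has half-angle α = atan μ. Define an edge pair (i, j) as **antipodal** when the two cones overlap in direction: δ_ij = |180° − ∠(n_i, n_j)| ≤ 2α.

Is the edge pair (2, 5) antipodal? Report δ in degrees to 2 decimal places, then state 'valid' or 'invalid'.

α = atan 0.6 = 30.96°;  2α = 61.93°
edge 2: e_2 = (+1.61, +1.40);  n_2 = (+0.6562, -0.7546)
edge 5: e_5 = (-1.33, +0.54);  n_5 = (+0.3762, +0.9265)
∠(n_2, n_5) = 116.89°
δ = |180° − 116.89°| = 63.11°
63.11° > 2α = 61.93°  →  invalid

δ = 63.11°, invalid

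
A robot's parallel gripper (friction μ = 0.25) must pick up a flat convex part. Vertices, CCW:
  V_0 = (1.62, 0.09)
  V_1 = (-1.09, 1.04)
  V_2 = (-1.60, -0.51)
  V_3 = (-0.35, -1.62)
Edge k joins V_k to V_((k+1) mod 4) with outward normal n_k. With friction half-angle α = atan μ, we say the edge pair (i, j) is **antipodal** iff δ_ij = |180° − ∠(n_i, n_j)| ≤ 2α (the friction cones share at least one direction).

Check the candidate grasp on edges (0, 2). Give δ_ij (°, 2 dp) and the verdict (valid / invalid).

δ = 22.29°, valid

α = atan 0.25 = 14.04°;  2α = 28.07°
edge 0: e_0 = (-2.71, +0.95);  n_0 = (+0.3308, +0.9437)
edge 2: e_2 = (+1.25, -1.11);  n_2 = (-0.6640, -0.7477)
∠(n_0, n_2) = 157.71°
δ = |180° − 157.71°| = 22.29°
22.29° ≤ 2α = 28.07°  →  valid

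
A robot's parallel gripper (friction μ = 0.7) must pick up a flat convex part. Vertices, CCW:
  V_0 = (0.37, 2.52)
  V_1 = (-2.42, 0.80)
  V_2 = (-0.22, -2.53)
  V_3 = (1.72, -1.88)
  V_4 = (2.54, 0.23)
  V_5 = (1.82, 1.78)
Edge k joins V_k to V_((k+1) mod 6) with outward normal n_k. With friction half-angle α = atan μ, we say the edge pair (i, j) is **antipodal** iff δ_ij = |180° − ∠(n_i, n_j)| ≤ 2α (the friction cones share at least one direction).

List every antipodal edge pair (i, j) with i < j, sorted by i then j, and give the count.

α = atan 0.7 = 34.99°;  2α = 69.98°
n_0 = (-0.5248, +0.8512)
n_1 = (-0.8344, -0.5512)
n_2 = (+0.3177, -0.9482)
n_3 = (+0.9321, -0.3622)
n_4 = (+0.9069, +0.4213)
n_5 = (+0.4546, +0.8907)
  (0,1): δ = 88.20°  ·
  (0,2): δ = 13.13°  ✓
  (0,3): δ = 37.11°  ✓
  (0,4): δ = 83.26°  ·
  (0,5): δ = 121.31°  ·
  (1,2): δ = 104.93°  ·
  (1,3): δ = 54.69°  ✓
  (1,4): δ = 8.54°  ✓
  (1,5): δ = 29.51°  ✓
  (2,3): δ = 129.76°  ·
  (2,4): δ = 83.61°  ·
  (2,5): δ = 45.56°  ✓
  (3,4): δ = 133.85°  ·
  (3,5): δ = 95.80°  ·
  (4,5): δ = 141.95°  ·
antipodal pairs: 6

count = 6; pairs: (0,2), (0,3), (1,3), (1,4), (1,5), (2,5)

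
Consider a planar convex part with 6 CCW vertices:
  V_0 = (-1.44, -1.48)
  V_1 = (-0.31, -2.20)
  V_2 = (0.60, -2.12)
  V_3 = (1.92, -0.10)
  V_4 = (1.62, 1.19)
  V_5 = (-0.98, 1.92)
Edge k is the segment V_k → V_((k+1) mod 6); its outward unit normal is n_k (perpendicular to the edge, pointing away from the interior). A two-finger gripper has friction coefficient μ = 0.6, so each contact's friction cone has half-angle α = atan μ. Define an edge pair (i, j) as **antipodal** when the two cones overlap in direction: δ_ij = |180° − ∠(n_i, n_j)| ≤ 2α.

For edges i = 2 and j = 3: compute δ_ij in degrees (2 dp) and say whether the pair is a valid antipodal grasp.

δ = 133.74°, invalid

α = atan 0.6 = 30.96°;  2α = 61.93°
edge 2: e_2 = (+1.32, +2.02);  n_2 = (+0.8371, -0.5470)
edge 3: e_3 = (-0.30, +1.29);  n_3 = (+0.9740, +0.2265)
∠(n_2, n_3) = 46.26°
δ = |180° − 46.26°| = 133.74°
133.74° > 2α = 61.93°  →  invalid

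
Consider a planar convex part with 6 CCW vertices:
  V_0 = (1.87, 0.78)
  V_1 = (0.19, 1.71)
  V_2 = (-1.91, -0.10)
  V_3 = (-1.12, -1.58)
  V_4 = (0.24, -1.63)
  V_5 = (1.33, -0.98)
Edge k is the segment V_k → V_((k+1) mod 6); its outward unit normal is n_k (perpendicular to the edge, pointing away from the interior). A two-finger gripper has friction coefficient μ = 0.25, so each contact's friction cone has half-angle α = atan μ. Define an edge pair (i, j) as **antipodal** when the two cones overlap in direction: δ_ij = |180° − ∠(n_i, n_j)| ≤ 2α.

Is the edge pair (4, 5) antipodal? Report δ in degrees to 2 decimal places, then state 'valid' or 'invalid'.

α = atan 0.25 = 14.04°;  2α = 28.07°
edge 4: e_4 = (+1.09, +0.65);  n_4 = (+0.5122, -0.8589)
edge 5: e_5 = (+0.54, +1.76);  n_5 = (+0.9560, -0.2933)
∠(n_4, n_5) = 42.13°
δ = |180° − 42.13°| = 137.87°
137.87° > 2α = 28.07°  →  invalid

δ = 137.87°, invalid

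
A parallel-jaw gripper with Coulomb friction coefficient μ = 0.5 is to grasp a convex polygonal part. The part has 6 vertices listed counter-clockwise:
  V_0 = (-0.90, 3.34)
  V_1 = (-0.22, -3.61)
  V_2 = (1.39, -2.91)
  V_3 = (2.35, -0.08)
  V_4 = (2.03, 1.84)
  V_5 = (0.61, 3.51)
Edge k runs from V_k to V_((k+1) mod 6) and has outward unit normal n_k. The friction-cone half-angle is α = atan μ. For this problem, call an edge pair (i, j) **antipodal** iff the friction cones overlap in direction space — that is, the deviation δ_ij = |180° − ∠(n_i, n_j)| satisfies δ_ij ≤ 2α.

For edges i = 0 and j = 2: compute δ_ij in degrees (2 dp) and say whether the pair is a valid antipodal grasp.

α = atan 0.5 = 26.57°;  2α = 53.13°
edge 0: e_0 = (+0.68, -6.95);  n_0 = (-0.9952, -0.0974)
edge 2: e_2 = (+0.96, +2.83);  n_2 = (+0.9470, -0.3212)
∠(n_0, n_2) = 155.67°
δ = |180° − 155.67°| = 24.33°
24.33° ≤ 2α = 53.13°  →  valid

δ = 24.33°, valid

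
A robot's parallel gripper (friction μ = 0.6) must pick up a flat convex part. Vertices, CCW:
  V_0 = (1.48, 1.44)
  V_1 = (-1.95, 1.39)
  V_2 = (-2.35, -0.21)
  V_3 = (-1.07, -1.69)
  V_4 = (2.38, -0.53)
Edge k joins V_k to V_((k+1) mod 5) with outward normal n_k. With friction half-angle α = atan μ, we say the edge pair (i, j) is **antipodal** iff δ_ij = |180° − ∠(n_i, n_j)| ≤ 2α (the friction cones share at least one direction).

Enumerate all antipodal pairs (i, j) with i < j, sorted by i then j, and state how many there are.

α = atan 0.6 = 30.96°;  2α = 61.93°
n_0 = (-0.0146, +0.9999)
n_1 = (-0.9701, +0.2425)
n_2 = (-0.7564, -0.6542)
n_3 = (+0.3187, -0.9479)
n_4 = (+0.9096, +0.4155)
  (0,1): δ = 104.87°  ·
  (0,2): δ = 49.98°  ✓
  (0,3): δ = 17.75°  ✓
  (0,4): δ = 113.72°  ·
  (1,2): δ = 125.11°  ·
  (1,3): δ = 57.38°  ✓
  (1,4): δ = 38.59°  ✓
  (2,3): δ = 112.27°  ·
  (2,4): δ = 16.30°  ✓
  (3,4): δ = 84.03°  ·
antipodal pairs: 5

count = 5; pairs: (0,2), (0,3), (1,3), (1,4), (2,4)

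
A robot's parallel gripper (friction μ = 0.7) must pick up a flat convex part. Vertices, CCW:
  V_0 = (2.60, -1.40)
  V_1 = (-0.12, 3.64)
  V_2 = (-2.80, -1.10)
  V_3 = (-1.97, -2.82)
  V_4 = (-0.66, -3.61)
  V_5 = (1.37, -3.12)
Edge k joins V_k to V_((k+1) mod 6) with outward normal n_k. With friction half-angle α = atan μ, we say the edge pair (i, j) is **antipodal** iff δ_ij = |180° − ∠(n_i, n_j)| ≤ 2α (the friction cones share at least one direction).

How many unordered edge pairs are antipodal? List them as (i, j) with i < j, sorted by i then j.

count = 6; pairs: (0,1), (0,2), (0,3), (1,4), (1,5), (2,5)

α = atan 0.7 = 34.99°;  2α = 69.98°
n_0 = (+0.8800, +0.4749)
n_1 = (-0.8705, +0.4922)
n_2 = (-0.9006, -0.4346)
n_3 = (-0.5164, -0.8563)
n_4 = (+0.2346, -0.9721)
n_5 = (+0.8134, -0.5817)
  (0,1): δ = 57.84°  ✓
  (0,2): δ = 2.59°  ✓
  (0,3): δ = 30.55°  ✓
  (0,4): δ = 75.22°  ·
  (0,5): δ = 116.08°  ·
  (1,2): δ = 124.76°  ·
  (1,3): δ = 91.61°  ·
  (1,4): δ = 46.95°  ✓
  (1,5): δ = 6.09°  ✓
  (2,3): δ = 146.85°  ·
  (2,4): δ = 102.19°  ·
  (2,5): δ = 61.33°  ✓
  (3,4): δ = 135.34°  ·
  (3,5): δ = 94.48°  ·
  (4,5): δ = 139.14°  ·
antipodal pairs: 6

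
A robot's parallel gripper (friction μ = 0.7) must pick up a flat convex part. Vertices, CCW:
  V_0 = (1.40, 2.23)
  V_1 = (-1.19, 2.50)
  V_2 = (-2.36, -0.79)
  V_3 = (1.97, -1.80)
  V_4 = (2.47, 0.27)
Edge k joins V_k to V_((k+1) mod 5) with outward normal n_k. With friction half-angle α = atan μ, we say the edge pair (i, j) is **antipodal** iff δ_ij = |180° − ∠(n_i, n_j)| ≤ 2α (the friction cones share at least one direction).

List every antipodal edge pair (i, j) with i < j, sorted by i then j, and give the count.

α = atan 0.7 = 34.99°;  2α = 69.98°
n_0 = (+0.1037, +0.9946)
n_1 = (-0.9422, +0.3351)
n_2 = (-0.2272, -0.9739)
n_3 = (+0.9720, -0.2348)
n_4 = (+0.8777, +0.4792)
  (0,1): δ = 103.63°  ·
  (0,2): δ = 7.18°  ✓
  (0,3): δ = 82.37°  ·
  (0,4): δ = 124.58°  ·
  (1,2): δ = 83.55°  ·
  (1,3): δ = 6.00°  ✓
  (1,4): δ = 48.21°  ✓
  (2,3): δ = 90.45°  ·
  (2,4): δ = 48.24°  ✓
  (3,4): δ = 137.79°  ·
antipodal pairs: 4

count = 4; pairs: (0,2), (1,3), (1,4), (2,4)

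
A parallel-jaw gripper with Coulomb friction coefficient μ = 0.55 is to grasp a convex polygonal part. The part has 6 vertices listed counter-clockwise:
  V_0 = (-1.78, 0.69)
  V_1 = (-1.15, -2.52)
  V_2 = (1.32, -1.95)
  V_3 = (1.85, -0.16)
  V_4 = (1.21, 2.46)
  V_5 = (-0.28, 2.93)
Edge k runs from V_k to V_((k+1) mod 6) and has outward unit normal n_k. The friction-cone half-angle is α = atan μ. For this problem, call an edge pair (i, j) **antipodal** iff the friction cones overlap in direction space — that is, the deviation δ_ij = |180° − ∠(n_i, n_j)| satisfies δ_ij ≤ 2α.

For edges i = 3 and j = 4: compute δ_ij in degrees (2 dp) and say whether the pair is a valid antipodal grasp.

δ = 121.23°, invalid

α = atan 0.55 = 28.81°;  2α = 57.62°
edge 3: e_3 = (-0.64, +2.62);  n_3 = (+0.9714, +0.2373)
edge 4: e_4 = (-1.49, +0.47);  n_4 = (+0.3008, +0.9537)
∠(n_3, n_4) = 58.77°
δ = |180° − 58.77°| = 121.23°
121.23° > 2α = 57.62°  →  invalid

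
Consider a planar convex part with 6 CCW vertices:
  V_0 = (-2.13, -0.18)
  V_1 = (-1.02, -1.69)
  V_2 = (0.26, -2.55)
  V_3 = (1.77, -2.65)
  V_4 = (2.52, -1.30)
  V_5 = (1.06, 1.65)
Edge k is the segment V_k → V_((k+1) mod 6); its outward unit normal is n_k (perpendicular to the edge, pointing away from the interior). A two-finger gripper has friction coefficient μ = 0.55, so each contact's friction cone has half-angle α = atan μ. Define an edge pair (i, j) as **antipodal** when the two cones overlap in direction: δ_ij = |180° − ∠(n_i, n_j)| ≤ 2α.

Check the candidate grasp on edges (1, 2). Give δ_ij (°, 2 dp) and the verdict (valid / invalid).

α = atan 0.55 = 28.81°;  2α = 57.62°
edge 1: e_1 = (+1.28, -0.86);  n_1 = (-0.5577, -0.8300)
edge 2: e_2 = (+1.51, -0.10);  n_2 = (-0.0661, -0.9978)
∠(n_1, n_2) = 30.11°
δ = |180° − 30.11°| = 149.89°
149.89° > 2α = 57.62°  →  invalid

δ = 149.89°, invalid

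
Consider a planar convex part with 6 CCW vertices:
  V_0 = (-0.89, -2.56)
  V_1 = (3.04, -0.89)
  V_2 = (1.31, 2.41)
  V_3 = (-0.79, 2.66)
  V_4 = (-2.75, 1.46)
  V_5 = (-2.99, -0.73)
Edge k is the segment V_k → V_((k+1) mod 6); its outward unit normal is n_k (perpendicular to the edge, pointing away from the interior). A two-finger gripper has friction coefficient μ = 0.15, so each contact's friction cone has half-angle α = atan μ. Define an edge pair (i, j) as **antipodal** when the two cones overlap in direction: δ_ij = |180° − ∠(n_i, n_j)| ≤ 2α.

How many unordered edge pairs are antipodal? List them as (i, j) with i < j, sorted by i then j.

count = 1; pairs: (0,3)

α = atan 0.15 = 8.53°;  2α = 17.06°
n_0 = (+0.3911, -0.9204)
n_1 = (+0.8857, +0.4643)
n_2 = (+0.1182, +0.9930)
n_3 = (-0.5222, +0.8529)
n_4 = (-0.9940, +0.1089)
n_5 = (-0.6570, -0.7539)
  (0,1): δ = 85.36°  ·
  (0,2): δ = 29.81°  ·
  (0,3): δ = 8.45°  ✓
  (0,4): δ = 60.72°  ·
  (0,5): δ = 115.91°  ·
  (1,2): δ = 124.45°  ·
  (1,3): δ = 86.19°  ·
  (1,4): δ = 33.92°  ·
  (1,5): δ = 21.26°  ·
  (2,3): δ = 141.73°  ·
  (2,4): δ = 89.47°  ·
  (2,5): δ = 34.28°  ·
  (3,4): δ = 127.73°  ·
  (3,5): δ = 72.55°  ·
  (4,5): δ = 124.82°  ·
antipodal pairs: 1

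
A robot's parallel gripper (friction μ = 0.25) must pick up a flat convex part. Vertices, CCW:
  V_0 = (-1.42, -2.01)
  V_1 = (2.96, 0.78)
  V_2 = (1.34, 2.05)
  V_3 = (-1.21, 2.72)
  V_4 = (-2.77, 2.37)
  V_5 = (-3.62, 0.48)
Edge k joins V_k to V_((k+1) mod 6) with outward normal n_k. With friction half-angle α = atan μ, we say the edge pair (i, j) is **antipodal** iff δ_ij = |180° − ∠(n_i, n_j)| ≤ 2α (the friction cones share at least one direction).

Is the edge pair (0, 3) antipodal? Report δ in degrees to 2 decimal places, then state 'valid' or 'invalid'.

α = atan 0.25 = 14.04°;  2α = 28.07°
edge 0: e_0 = (+4.38, +2.79);  n_0 = (+0.5372, -0.8434)
edge 3: e_3 = (-1.56, -0.35);  n_3 = (-0.2189, +0.9757)
∠(n_0, n_3) = 160.15°
δ = |180° − 160.15°| = 19.85°
19.85° ≤ 2α = 28.07°  →  valid

δ = 19.85°, valid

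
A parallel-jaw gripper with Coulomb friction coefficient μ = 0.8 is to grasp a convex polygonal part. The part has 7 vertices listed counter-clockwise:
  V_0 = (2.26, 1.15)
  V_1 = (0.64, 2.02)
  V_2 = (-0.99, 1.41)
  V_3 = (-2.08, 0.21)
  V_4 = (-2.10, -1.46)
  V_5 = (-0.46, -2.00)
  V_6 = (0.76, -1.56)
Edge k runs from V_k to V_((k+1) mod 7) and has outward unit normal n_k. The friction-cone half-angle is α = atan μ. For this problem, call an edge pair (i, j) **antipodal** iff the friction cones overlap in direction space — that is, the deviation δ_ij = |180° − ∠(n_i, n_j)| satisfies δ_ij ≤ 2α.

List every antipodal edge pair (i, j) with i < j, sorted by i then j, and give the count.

count = 11; pairs: (0,3), (0,4), (0,5), (1,4), (1,5), (1,6), (2,4), (2,5), (2,6), (3,5), (3,6)

α = atan 0.8 = 38.66°;  2α = 77.32°
n_0 = (+0.4731, +0.8810)
n_1 = (-0.3505, +0.9366)
n_2 = (-0.7402, +0.6724)
n_3 = (-0.9999, +0.0120)
n_4 = (-0.3128, -0.9498)
n_5 = (+0.3393, -0.9407)
n_6 = (+0.8749, -0.4843)
  (0,1): δ = 131.25°  ·
  (0,2): δ = 104.01°  ·
  (0,3): δ = 62.45°  ✓
  (0,4): δ = 10.01°  ✓
  (0,5): δ = 48.07°  ✓
  (0,6): δ = 89.27°  ·
  (1,2): δ = 152.77°  ·
  (1,3): δ = 111.20°  ·
  (1,4): δ = 38.74°  ✓
  (1,5): δ = 0.69°  ✓
  (1,6): δ = 40.52°  ✓
  (2,3): δ = 138.44°  ·
  (2,4): δ = 65.98°  ✓
  (2,5): δ = 27.92°  ✓
  (2,6): δ = 13.29°  ✓
  (3,4): δ = 107.54°  ·
  (3,5): δ = 69.48°  ✓
  (3,6): δ = 28.28°  ✓
  (4,5): δ = 141.94°  ·
  (4,6): δ = 100.74°  ·
  (5,6): δ = 138.80°  ·
antipodal pairs: 11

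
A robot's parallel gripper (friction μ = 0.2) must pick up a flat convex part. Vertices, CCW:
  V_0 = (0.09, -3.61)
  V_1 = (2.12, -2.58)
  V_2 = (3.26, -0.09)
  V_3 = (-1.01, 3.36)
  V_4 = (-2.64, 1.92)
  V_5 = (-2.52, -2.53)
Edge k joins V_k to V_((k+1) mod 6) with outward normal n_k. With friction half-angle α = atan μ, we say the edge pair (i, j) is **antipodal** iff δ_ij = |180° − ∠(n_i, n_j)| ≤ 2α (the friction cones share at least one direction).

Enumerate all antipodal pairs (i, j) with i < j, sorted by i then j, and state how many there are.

count = 2; pairs: (0,3), (2,5)

α = atan 0.2 = 11.31°;  2α = 22.62°
n_0 = (+0.4525, -0.8918)
n_1 = (+0.9092, -0.4163)
n_2 = (+0.6285, +0.7778)
n_3 = (-0.6621, +0.7494)
n_4 = (-0.9996, -0.0270)
n_5 = (-0.3824, -0.9240)
  (0,1): δ = 141.50°  ·
  (0,2): δ = 65.84°  ·
  (0,3): δ = 14.56°  ✓
  (0,4): δ = 64.64°  ·
  (0,5): δ = 130.62°  ·
  (1,2): δ = 104.34°  ·
  (1,3): δ = 23.94°  ·
  (1,4): δ = 26.14°  ·
  (1,5): δ = 92.12°  ·
  (2,3): δ = 99.60°  ·
  (2,4): δ = 49.52°  ·
  (2,5): δ = 16.46°  ✓
  (3,4): δ = 129.91°  ·
  (3,5): δ = 63.94°  ·
  (4,5): δ = 114.02°  ·
antipodal pairs: 2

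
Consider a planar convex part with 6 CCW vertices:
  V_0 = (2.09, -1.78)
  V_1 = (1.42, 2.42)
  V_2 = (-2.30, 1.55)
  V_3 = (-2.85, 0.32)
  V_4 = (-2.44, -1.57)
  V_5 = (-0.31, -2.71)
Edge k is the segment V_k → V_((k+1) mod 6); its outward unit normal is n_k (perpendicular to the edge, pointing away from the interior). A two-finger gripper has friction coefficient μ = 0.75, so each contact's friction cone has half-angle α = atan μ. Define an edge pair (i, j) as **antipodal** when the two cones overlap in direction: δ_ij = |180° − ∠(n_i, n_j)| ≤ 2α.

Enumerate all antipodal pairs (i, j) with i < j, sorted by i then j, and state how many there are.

α = atan 0.75 = 36.87°;  2α = 73.74°
n_0 = (+0.9875, +0.1575)
n_1 = (-0.2277, +0.9737)
n_2 = (-0.9129, +0.4082)
n_3 = (-0.9773, -0.2120)
n_4 = (-0.4719, -0.8817)
n_5 = (+0.3613, -0.9324)
  (0,1): δ = 85.90°  ·
  (0,2): δ = 33.16°  ✓
  (0,3): δ = 3.18°  ✓
  (0,4): δ = 52.78°  ✓
  (0,5): δ = 102.12°  ·
  (1,2): δ = 127.26°  ·
  (1,3): δ = 90.92°  ·
  (1,4): δ = 41.32°  ✓
  (1,5): δ = 8.02°  ✓
  (2,3): δ = 143.67°  ·
  (2,4): δ = 94.06°  ·
  (2,5): δ = 44.73°  ✓
  (3,4): δ = 130.40°  ·
  (3,5): δ = 81.06°  ·
  (4,5): δ = 130.66°  ·
antipodal pairs: 6

count = 6; pairs: (0,2), (0,3), (0,4), (1,4), (1,5), (2,5)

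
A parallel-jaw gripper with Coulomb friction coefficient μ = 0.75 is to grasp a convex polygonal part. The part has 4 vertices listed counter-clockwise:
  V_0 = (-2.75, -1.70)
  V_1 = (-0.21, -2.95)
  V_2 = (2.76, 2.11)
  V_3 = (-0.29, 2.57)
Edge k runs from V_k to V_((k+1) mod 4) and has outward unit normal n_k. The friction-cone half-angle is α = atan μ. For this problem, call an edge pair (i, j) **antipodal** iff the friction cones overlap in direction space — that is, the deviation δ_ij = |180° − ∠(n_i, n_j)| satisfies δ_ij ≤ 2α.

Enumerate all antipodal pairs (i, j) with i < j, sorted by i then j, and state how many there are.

α = atan 0.75 = 36.87°;  2α = 73.74°
n_0 = (-0.4416, -0.8972)
n_1 = (+0.8624, -0.5062)
n_2 = (+0.1491, +0.9888)
n_3 = (-0.8665, +0.4992)
  (0,1): δ = 94.21°  ·
  (0,2): δ = 17.63°  ✓
  (0,3): δ = 86.26°  ·
  (1,2): δ = 68.17°  ✓
  (1,3): δ = 0.46°  ✓
  (2,3): δ = 111.37°  ·
antipodal pairs: 3

count = 3; pairs: (0,2), (1,2), (1,3)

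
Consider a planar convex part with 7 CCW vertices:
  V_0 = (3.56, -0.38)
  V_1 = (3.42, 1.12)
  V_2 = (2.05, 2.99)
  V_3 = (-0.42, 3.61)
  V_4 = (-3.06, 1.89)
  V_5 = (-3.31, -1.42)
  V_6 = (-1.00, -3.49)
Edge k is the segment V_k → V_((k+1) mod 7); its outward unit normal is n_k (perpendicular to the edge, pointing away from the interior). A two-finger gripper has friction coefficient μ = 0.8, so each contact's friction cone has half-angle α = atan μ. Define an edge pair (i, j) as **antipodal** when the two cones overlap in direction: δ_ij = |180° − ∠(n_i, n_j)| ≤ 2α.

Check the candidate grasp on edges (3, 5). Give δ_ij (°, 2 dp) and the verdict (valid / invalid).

δ = 74.95°, valid

α = atan 0.8 = 38.66°;  2α = 77.32°
edge 3: e_3 = (-2.64, -1.72);  n_3 = (-0.5459, +0.8379)
edge 5: e_5 = (+2.31, -2.07);  n_5 = (-0.6674, -0.7447)
∠(n_3, n_5) = 105.05°
δ = |180° − 105.05°| = 74.95°
74.95° ≤ 2α = 77.32°  →  valid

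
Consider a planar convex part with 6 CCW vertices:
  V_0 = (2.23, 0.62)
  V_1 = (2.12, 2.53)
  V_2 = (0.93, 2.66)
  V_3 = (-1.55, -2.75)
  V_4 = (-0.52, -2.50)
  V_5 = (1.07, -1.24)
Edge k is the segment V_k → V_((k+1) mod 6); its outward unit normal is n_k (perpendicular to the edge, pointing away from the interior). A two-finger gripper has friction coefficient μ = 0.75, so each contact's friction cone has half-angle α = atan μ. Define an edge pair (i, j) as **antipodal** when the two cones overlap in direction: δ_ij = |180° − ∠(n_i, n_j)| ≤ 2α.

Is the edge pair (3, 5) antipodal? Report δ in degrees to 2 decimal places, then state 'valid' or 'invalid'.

δ = 135.59°, invalid

α = atan 0.75 = 36.87°;  2α = 73.74°
edge 3: e_3 = (+1.03, +0.25);  n_3 = (+0.2359, -0.9718)
edge 5: e_5 = (+1.16, +1.86);  n_5 = (+0.8485, -0.5292)
∠(n_3, n_5) = 44.41°
δ = |180° − 44.41°| = 135.59°
135.59° > 2α = 73.74°  →  invalid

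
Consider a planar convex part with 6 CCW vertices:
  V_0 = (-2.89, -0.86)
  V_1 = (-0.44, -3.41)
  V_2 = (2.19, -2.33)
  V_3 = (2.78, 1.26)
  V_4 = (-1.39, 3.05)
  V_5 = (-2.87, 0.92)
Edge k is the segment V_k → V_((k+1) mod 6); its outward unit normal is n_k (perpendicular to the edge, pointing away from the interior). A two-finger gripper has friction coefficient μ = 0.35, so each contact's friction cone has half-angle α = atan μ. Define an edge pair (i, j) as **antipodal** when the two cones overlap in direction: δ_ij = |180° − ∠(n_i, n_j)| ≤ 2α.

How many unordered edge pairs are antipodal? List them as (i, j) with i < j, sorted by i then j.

α = atan 0.35 = 19.29°;  2α = 38.58°
n_0 = (-0.7211, -0.6928)
n_1 = (+0.3799, -0.9250)
n_2 = (+0.9868, -0.1622)
n_3 = (+0.3945, +0.9189)
n_4 = (-0.8212, +0.5706)
n_5 = (-0.9999, +0.0112)
  (0,1): δ = 111.53°  ·
  (0,2): δ = 53.19°  ·
  (0,3): δ = 22.91°  ✓
  (0,4): δ = 101.35°  ·
  (0,5): δ = 135.50°  ·
  (1,2): δ = 121.66°  ·
  (1,3): δ = 45.56°  ·
  (1,4): δ = 32.88°  ✓
  (1,5): δ = 67.03°  ·
  (2,3): δ = 103.90°  ·
  (2,4): δ = 25.46°  ✓
  (2,5): δ = 8.69°  ✓
  (3,4): δ = 101.56°  ·
  (3,5): δ = 67.41°  ·
  (4,5): δ = 145.85°  ·
antipodal pairs: 4

count = 4; pairs: (0,3), (1,4), (2,4), (2,5)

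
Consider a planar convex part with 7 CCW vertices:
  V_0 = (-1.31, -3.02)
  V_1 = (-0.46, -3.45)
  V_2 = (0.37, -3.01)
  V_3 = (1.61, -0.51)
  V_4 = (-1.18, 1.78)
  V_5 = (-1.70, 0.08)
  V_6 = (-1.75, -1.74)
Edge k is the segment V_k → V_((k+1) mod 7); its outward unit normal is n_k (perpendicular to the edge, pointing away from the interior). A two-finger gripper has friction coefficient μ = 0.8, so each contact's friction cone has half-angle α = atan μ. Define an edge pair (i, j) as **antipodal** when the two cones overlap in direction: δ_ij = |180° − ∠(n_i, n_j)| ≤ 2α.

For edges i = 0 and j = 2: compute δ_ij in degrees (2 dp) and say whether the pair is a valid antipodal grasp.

α = atan 0.8 = 38.66°;  2α = 77.32°
edge 0: e_0 = (+0.85, -0.43);  n_0 = (-0.4514, -0.8923)
edge 2: e_2 = (+1.24, +2.50);  n_2 = (+0.8959, -0.4443)
∠(n_0, n_2) = 90.45°
δ = |180° − 90.45°| = 89.55°
89.55° > 2α = 77.32°  →  invalid

δ = 89.55°, invalid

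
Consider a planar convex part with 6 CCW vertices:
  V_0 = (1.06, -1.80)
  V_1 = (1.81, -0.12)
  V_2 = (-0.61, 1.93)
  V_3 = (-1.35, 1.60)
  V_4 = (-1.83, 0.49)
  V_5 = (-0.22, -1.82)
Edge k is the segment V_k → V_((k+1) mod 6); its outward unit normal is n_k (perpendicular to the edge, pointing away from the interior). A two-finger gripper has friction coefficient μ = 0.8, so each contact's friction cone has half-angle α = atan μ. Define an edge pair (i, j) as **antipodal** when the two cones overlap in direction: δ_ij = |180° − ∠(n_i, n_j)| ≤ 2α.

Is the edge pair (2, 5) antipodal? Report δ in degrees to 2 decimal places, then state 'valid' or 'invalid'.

δ = 23.14°, valid

α = atan 0.8 = 38.66°;  2α = 77.32°
edge 2: e_2 = (-0.74, -0.33);  n_2 = (-0.4073, +0.9133)
edge 5: e_5 = (+1.28, +0.02);  n_5 = (+0.0156, -0.9999)
∠(n_2, n_5) = 156.86°
δ = |180° − 156.86°| = 23.14°
23.14° ≤ 2α = 77.32°  →  valid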